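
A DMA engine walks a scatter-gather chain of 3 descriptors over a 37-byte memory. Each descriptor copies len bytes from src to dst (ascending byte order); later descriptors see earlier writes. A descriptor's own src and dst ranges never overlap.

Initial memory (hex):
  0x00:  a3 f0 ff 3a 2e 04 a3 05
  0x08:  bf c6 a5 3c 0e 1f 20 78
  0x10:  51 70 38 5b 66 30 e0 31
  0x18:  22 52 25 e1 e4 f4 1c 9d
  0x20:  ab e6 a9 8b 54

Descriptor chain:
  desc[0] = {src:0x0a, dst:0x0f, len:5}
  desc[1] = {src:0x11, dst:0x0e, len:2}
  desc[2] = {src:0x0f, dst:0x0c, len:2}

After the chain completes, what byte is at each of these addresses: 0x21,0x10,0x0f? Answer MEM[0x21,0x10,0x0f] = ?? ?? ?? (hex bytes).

[0] 0x0a->0x0f len=5 : a5 3c 0e 1f 20
[1] 0x11->0x0e len=2 : 0e 1f
[2] 0x0f->0x0c len=2 : 1f 3c
query mem[0x21]=0xe6, mem[0x10]=0x3c, mem[0x0f]=0x1f

MEM[0x21,0x10,0x0f] = e6 3c 1f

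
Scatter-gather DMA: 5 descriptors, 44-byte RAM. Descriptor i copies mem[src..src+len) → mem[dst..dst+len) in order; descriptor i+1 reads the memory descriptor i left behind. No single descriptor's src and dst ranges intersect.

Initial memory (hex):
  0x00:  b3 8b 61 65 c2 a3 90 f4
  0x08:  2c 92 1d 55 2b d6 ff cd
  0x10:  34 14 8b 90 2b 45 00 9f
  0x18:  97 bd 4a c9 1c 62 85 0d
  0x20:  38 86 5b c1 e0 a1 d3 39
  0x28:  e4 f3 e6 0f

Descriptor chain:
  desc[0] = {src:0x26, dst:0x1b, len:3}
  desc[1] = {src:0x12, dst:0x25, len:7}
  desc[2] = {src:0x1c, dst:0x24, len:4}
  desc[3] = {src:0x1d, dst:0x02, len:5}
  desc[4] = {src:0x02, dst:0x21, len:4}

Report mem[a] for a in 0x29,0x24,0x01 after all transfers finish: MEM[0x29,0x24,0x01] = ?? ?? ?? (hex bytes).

[0] 0x26->0x1b len=3 : d3 39 e4
[1] 0x12->0x25 len=7 : 8b 90 2b 45 00 9f 97
[2] 0x1c->0x24 len=4 : 39 e4 85 0d
[3] 0x1d->0x02 len=5 : e4 85 0d 38 86
[4] 0x02->0x21 len=4 : e4 85 0d 38
query mem[0x29]=0x00, mem[0x24]=0x38, mem[0x01]=0x8b

MEM[0x29,0x24,0x01] = 00 38 8b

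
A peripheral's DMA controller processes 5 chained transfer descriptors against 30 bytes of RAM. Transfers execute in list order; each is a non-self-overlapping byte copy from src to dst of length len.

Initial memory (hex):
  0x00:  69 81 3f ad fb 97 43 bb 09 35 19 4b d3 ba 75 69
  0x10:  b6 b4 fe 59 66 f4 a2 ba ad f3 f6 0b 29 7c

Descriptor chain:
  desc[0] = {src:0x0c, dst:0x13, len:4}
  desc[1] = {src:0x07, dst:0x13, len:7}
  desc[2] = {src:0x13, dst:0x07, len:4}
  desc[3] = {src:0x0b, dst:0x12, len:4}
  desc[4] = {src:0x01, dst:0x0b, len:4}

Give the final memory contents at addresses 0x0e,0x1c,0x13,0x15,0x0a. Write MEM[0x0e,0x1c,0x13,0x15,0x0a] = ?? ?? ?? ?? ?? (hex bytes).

  after D0: wrote 4B at 0x13 = d3ba7569
  after D1: wrote 7B at 0x13 = bb0935194bd3ba
  after D2: wrote 4B at 0x07 = bb093519
  after D3: wrote 4B at 0x12 = 4bd3ba75
  after D4: wrote 4B at 0x0b = 813fadfb
query mem[0x0e]=0xfb, mem[0x1c]=0x29, mem[0x13]=0xd3, mem[0x15]=0x75, mem[0x0a]=0x19

MEM[0x0e,0x1c,0x13,0x15,0x0a] = fb 29 d3 75 19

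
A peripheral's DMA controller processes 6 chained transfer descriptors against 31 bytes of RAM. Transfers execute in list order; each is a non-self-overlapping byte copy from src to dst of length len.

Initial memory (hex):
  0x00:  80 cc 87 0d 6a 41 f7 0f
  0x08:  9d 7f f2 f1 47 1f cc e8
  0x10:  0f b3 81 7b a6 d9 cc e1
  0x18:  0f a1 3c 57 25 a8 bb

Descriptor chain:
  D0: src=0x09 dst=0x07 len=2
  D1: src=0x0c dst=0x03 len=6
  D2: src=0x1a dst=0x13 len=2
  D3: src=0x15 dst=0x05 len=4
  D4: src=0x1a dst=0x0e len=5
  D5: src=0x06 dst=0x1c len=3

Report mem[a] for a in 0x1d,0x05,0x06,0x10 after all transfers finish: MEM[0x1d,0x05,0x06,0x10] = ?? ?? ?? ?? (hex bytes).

[0] 0x09->0x07 len=2 : 7f f2
[1] 0x0c->0x03 len=6 : 47 1f cc e8 0f b3
[2] 0x1a->0x13 len=2 : 3c 57
[3] 0x15->0x05 len=4 : d9 cc e1 0f
[4] 0x1a->0x0e len=5 : 3c 57 25 a8 bb
[5] 0x06->0x1c len=3 : cc e1 0f
query mem[0x1d]=0xe1, mem[0x05]=0xd9, mem[0x06]=0xcc, mem[0x10]=0x25

MEM[0x1d,0x05,0x06,0x10] = e1 d9 cc 25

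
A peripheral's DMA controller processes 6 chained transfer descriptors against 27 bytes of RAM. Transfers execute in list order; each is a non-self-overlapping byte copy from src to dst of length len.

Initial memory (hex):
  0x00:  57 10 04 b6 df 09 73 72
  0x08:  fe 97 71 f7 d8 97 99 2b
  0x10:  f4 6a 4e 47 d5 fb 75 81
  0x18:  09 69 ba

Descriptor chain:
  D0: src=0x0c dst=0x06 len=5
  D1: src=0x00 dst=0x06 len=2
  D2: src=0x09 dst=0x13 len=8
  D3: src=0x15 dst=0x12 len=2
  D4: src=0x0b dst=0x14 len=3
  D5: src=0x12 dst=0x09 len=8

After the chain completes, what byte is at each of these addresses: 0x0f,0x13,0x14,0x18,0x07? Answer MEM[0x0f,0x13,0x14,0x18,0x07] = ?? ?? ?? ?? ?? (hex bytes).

MEM[0x0f,0x13,0x14,0x18,0x07] = 99 d8 f7 99 10

#0 dst[0x06+5] := {0xd8,0x97,0x99,0x2b,0xf4}
#1 dst[0x06+2] := {0x57,0x10}
#2 dst[0x13+8] := {0x2b,0xf4,0xf7,0xd8,0x97,0x99,0x2b,0xf4}
#3 dst[0x12+2] := {0xf7,0xd8}
#4 dst[0x14+3] := {0xf7,0xd8,0x97}
#5 dst[0x09+8] := {0xf7,0xd8,0xf7,0xd8,0x97,0x97,0x99,0x2b}
query mem[0x0f]=0x99, mem[0x13]=0xd8, mem[0x14]=0xf7, mem[0x18]=0x99, mem[0x07]=0x10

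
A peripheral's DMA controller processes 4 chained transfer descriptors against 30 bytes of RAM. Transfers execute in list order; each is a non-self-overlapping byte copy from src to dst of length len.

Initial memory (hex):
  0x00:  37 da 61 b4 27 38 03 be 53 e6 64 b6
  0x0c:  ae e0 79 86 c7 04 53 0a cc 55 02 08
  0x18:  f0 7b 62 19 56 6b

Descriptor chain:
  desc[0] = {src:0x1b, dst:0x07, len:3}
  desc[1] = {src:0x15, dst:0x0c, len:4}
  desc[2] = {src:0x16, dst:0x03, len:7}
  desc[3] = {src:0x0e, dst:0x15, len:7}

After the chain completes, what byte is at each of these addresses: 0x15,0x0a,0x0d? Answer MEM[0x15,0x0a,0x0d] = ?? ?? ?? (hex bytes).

[0] 0x1b->0x07 len=3 : 19 56 6b
[1] 0x15->0x0c len=4 : 55 02 08 f0
[2] 0x16->0x03 len=7 : 02 08 f0 7b 62 19 56
[3] 0x0e->0x15 len=7 : 08 f0 c7 04 53 0a cc
query mem[0x15]=0x08, mem[0x0a]=0x64, mem[0x0d]=0x02

MEM[0x15,0x0a,0x0d] = 08 64 02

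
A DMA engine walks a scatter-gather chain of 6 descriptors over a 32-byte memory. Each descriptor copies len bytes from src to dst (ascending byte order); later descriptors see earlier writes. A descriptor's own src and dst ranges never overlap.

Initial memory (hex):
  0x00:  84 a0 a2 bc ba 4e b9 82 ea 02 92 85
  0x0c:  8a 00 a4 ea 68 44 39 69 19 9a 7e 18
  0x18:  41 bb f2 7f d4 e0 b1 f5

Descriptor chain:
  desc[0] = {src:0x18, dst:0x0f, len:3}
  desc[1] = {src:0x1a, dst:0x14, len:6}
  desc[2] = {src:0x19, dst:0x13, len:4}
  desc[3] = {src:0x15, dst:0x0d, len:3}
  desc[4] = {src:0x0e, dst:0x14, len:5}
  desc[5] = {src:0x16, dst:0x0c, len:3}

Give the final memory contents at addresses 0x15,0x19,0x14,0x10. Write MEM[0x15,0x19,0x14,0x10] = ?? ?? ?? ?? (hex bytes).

#0 dst[0x0f+3] := {0x41,0xbb,0xf2}
#1 dst[0x14+6] := {0xf2,0x7f,0xd4,0xe0,0xb1,0xf5}
#2 dst[0x13+4] := {0xf5,0xf2,0x7f,0xd4}
#3 dst[0x0d+3] := {0x7f,0xd4,0xe0}
#4 dst[0x14+5] := {0xd4,0xe0,0xbb,0xf2,0x39}
#5 dst[0x0c+3] := {0xbb,0xf2,0x39}
query mem[0x15]=0xe0, mem[0x19]=0xf5, mem[0x14]=0xd4, mem[0x10]=0xbb

MEM[0x15,0x19,0x14,0x10] = e0 f5 d4 bb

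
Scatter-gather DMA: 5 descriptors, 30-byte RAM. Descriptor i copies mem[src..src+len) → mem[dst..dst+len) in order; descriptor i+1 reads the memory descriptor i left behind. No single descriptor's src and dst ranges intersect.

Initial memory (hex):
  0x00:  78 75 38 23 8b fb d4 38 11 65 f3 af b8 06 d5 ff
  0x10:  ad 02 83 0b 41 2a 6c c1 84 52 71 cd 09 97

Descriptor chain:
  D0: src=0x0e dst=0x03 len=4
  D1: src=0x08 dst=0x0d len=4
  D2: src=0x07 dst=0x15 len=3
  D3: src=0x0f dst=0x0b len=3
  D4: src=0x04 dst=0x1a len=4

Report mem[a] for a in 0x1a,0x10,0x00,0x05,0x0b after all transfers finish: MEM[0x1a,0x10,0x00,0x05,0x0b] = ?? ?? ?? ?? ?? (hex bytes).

  after D0: wrote 4B at 0x03 = d5ffad02
  after D1: wrote 4B at 0x0d = 1165f3af
  after D2: wrote 3B at 0x15 = 381165
  after D3: wrote 3B at 0x0b = f3af02
  after D4: wrote 4B at 0x1a = ffad0238
query mem[0x1a]=0xff, mem[0x10]=0xaf, mem[0x00]=0x78, mem[0x05]=0xad, mem[0x0b]=0xf3

MEM[0x1a,0x10,0x00,0x05,0x0b] = ff af 78 ad f3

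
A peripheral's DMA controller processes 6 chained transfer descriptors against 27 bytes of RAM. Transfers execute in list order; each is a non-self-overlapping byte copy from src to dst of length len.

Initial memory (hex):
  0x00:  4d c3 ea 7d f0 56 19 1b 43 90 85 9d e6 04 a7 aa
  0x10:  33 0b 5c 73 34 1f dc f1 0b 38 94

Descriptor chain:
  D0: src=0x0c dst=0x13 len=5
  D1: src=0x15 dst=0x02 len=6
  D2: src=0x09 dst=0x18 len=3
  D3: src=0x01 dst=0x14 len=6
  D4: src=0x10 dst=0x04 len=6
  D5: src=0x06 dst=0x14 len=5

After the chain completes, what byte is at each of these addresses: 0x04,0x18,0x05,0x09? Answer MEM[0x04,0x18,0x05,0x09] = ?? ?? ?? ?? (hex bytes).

D0: mem[0x13..0x17] <- [e6 04 a7 aa 33]
D1: mem[0x02..0x07] <- [a7 aa 33 0b 38 94]
D2: mem[0x18..0x1a] <- [90 85 9d]
D3: mem[0x14..0x19] <- [c3 a7 aa 33 0b 38]
D4: mem[0x04..0x09] <- [33 0b 5c e6 c3 a7]
D5: mem[0x14..0x18] <- [5c e6 c3 a7 85]
query mem[0x04]=0x33, mem[0x18]=0x85, mem[0x05]=0x0b, mem[0x09]=0xa7

MEM[0x04,0x18,0x05,0x09] = 33 85 0b a7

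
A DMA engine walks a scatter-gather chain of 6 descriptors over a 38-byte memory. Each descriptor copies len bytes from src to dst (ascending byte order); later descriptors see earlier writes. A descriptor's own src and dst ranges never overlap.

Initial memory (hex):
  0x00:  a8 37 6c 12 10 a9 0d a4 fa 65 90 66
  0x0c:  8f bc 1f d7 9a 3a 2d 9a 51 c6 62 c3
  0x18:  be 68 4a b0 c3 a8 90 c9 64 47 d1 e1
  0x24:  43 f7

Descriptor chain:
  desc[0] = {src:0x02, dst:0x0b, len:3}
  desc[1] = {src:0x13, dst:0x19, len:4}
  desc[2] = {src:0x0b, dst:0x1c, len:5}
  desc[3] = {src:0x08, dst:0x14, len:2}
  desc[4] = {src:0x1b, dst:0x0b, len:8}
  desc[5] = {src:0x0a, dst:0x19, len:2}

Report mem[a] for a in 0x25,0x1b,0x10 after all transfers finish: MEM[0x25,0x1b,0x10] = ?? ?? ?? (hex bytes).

  after D0: wrote 3B at 0x0b = 6c1210
  after D1: wrote 4B at 0x19 = 9a51c662
  after D2: wrote 5B at 0x1c = 6c12101fd7
  after D3: wrote 2B at 0x14 = fa65
  after D4: wrote 8B at 0x0b = c66c12101fd747d1
  after D5: wrote 2B at 0x19 = 90c6
query mem[0x25]=0xf7, mem[0x1b]=0xc6, mem[0x10]=0xd7

MEM[0x25,0x1b,0x10] = f7 c6 d7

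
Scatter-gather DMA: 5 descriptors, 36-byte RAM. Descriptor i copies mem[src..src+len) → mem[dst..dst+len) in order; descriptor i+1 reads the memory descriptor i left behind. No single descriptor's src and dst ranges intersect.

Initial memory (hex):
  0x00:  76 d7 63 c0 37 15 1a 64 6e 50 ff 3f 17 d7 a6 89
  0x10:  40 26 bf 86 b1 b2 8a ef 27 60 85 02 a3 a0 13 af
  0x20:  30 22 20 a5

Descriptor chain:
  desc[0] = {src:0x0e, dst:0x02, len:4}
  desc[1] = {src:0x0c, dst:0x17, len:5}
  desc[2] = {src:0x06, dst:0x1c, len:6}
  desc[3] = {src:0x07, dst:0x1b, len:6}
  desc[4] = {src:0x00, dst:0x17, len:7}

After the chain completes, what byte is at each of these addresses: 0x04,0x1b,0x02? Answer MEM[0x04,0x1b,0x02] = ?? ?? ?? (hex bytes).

MEM[0x04,0x1b,0x02] = 40 40 a6

D0: mem[0x02..0x05] <- [a6 89 40 26]
D1: mem[0x17..0x1b] <- [17 d7 a6 89 40]
D2: mem[0x1c..0x21] <- [1a 64 6e 50 ff 3f]
D3: mem[0x1b..0x20] <- [64 6e 50 ff 3f 17]
D4: mem[0x17..0x1d] <- [76 d7 a6 89 40 26 1a]
query mem[0x04]=0x40, mem[0x1b]=0x40, mem[0x02]=0xa6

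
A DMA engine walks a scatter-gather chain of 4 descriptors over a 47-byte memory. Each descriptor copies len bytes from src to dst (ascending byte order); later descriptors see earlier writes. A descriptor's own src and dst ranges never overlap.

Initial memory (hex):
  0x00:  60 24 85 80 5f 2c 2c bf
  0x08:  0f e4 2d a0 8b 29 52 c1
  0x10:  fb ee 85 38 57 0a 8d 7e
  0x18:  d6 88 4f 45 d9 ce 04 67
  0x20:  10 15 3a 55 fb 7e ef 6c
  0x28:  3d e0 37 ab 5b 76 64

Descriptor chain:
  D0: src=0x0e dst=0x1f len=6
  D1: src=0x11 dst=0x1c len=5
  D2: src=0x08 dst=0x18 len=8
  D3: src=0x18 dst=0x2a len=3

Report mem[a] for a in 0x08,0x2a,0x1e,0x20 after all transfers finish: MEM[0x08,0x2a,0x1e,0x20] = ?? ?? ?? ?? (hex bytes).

MEM[0x08,0x2a,0x1e,0x20] = 0f 0f 52 0a

D0: mem[0x1f..0x24] <- [52 c1 fb ee 85 38]
D1: mem[0x1c..0x20] <- [ee 85 38 57 0a]
D2: mem[0x18..0x1f] <- [0f e4 2d a0 8b 29 52 c1]
D3: mem[0x2a..0x2c] <- [0f e4 2d]
query mem[0x08]=0x0f, mem[0x2a]=0x0f, mem[0x1e]=0x52, mem[0x20]=0x0a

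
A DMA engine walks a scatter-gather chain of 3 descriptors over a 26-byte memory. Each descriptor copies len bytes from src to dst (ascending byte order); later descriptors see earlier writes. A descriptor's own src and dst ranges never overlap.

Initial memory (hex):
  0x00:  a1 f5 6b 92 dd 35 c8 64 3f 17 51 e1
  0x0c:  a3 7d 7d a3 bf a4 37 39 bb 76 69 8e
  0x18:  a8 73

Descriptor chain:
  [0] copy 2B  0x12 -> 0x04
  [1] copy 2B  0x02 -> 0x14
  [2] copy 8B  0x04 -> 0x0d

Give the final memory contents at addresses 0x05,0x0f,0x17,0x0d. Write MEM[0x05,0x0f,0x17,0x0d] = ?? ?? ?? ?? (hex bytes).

MEM[0x05,0x0f,0x17,0x0d] = 39 c8 8e 37

D0: mem[0x04..0x05] <- [37 39]
D1: mem[0x14..0x15] <- [6b 92]
D2: mem[0x0d..0x14] <- [37 39 c8 64 3f 17 51 e1]
query mem[0x05]=0x39, mem[0x0f]=0xc8, mem[0x17]=0x8e, mem[0x0d]=0x37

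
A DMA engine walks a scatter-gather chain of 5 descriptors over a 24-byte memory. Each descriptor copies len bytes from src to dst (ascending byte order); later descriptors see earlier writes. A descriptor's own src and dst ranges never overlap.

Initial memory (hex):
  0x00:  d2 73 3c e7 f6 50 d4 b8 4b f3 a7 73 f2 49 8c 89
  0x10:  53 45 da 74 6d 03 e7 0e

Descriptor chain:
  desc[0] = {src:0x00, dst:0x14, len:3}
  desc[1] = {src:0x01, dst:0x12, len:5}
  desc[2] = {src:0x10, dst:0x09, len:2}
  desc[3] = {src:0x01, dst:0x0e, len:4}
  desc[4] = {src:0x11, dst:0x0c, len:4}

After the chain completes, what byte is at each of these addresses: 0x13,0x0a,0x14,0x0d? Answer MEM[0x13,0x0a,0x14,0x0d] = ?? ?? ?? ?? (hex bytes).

#0 dst[0x14+3] := {0xd2,0x73,0x3c}
#1 dst[0x12+5] := {0x73,0x3c,0xe7,0xf6,0x50}
#2 dst[0x09+2] := {0x53,0x45}
#3 dst[0x0e+4] := {0x73,0x3c,0xe7,0xf6}
#4 dst[0x0c+4] := {0xf6,0x73,0x3c,0xe7}
query mem[0x13]=0x3c, mem[0x0a]=0x45, mem[0x14]=0xe7, mem[0x0d]=0x73

MEM[0x13,0x0a,0x14,0x0d] = 3c 45 e7 73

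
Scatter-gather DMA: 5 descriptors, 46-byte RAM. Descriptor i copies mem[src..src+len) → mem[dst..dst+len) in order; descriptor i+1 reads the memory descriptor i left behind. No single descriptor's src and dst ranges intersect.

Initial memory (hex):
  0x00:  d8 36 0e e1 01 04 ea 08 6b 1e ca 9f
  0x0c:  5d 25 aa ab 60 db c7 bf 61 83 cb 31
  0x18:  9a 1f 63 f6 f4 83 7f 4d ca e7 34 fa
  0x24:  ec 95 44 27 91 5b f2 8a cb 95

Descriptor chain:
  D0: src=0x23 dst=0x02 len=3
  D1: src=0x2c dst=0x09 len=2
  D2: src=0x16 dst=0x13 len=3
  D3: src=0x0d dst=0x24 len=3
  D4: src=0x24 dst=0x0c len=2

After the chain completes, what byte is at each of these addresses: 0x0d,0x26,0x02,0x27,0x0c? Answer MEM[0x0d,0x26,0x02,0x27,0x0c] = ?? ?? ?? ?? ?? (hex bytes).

[0] 0x23->0x02 len=3 : fa ec 95
[1] 0x2c->0x09 len=2 : cb 95
[2] 0x16->0x13 len=3 : cb 31 9a
[3] 0x0d->0x24 len=3 : 25 aa ab
[4] 0x24->0x0c len=2 : 25 aa
query mem[0x0d]=0xaa, mem[0x26]=0xab, mem[0x02]=0xfa, mem[0x27]=0x27, mem[0x0c]=0x25

MEM[0x0d,0x26,0x02,0x27,0x0c] = aa ab fa 27 25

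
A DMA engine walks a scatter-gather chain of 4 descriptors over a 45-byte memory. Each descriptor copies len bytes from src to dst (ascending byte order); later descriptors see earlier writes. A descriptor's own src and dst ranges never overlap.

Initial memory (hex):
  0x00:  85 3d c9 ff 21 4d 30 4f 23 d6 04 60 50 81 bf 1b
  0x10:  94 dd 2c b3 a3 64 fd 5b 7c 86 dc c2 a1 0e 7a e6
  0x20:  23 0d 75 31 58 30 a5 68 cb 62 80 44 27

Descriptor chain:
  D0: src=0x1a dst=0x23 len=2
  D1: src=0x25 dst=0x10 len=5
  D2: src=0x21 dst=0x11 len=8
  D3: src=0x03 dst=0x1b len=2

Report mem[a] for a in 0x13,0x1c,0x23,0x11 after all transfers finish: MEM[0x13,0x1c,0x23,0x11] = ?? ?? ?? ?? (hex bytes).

D0: mem[0x23..0x24] <- [dc c2]
D1: mem[0x10..0x14] <- [30 a5 68 cb 62]
D2: mem[0x11..0x18] <- [0d 75 dc c2 30 a5 68 cb]
D3: mem[0x1b..0x1c] <- [ff 21]
query mem[0x13]=0xdc, mem[0x1c]=0x21, mem[0x23]=0xdc, mem[0x11]=0x0d

MEM[0x13,0x1c,0x23,0x11] = dc 21 dc 0d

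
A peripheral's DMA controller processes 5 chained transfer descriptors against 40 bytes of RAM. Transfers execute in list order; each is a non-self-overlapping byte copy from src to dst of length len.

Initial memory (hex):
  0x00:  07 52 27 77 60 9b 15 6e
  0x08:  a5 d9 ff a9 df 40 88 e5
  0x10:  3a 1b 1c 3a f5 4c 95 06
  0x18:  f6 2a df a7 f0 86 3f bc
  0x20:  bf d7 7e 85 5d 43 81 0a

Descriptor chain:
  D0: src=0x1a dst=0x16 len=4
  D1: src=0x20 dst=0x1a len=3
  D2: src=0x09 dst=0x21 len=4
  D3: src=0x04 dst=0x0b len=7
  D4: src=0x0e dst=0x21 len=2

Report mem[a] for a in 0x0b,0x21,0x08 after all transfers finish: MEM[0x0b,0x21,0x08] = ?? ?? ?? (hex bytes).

MEM[0x0b,0x21,0x08] = 60 6e a5

[0] 0x1a->0x16 len=4 : df a7 f0 86
[1] 0x20->0x1a len=3 : bf d7 7e
[2] 0x09->0x21 len=4 : d9 ff a9 df
[3] 0x04->0x0b len=7 : 60 9b 15 6e a5 d9 ff
[4] 0x0e->0x21 len=2 : 6e a5
query mem[0x0b]=0x60, mem[0x21]=0x6e, mem[0x08]=0xa5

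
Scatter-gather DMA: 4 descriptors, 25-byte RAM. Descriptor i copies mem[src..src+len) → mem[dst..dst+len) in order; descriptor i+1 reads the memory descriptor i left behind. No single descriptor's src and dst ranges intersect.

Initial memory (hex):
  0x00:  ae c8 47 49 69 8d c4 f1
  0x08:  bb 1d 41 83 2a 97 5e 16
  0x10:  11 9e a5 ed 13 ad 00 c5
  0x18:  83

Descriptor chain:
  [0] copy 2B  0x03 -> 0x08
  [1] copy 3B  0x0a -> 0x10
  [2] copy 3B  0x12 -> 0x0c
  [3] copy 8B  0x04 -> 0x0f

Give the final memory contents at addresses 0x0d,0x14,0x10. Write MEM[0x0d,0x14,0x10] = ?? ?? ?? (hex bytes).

MEM[0x0d,0x14,0x10] = ed 69 8d

D0: mem[0x08..0x09] <- [49 69]
D1: mem[0x10..0x12] <- [41 83 2a]
D2: mem[0x0c..0x0e] <- [2a ed 13]
D3: mem[0x0f..0x16] <- [69 8d c4 f1 49 69 41 83]
query mem[0x0d]=0xed, mem[0x14]=0x69, mem[0x10]=0x8d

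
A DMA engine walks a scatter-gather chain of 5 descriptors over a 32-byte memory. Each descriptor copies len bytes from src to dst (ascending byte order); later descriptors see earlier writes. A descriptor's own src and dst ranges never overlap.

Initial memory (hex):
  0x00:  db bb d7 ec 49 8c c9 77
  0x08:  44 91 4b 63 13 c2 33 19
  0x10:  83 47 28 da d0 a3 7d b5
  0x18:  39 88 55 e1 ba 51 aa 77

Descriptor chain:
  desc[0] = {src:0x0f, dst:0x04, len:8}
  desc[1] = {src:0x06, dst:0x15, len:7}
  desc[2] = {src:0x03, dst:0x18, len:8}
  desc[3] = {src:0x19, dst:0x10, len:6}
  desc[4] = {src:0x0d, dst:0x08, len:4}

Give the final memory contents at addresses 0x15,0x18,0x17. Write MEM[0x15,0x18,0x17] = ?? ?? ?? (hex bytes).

  after D0: wrote 8B at 0x04 = 19834728dad0a37d
  after D1: wrote 7B at 0x15 = 4728dad0a37d13
  after D2: wrote 8B at 0x18 = ec19834728dad0a3
  after D3: wrote 6B at 0x10 = 19834728dad0
  after D4: wrote 4B at 0x08 = c2331919
query mem[0x15]=0xd0, mem[0x18]=0xec, mem[0x17]=0xda

MEM[0x15,0x18,0x17] = d0 ec da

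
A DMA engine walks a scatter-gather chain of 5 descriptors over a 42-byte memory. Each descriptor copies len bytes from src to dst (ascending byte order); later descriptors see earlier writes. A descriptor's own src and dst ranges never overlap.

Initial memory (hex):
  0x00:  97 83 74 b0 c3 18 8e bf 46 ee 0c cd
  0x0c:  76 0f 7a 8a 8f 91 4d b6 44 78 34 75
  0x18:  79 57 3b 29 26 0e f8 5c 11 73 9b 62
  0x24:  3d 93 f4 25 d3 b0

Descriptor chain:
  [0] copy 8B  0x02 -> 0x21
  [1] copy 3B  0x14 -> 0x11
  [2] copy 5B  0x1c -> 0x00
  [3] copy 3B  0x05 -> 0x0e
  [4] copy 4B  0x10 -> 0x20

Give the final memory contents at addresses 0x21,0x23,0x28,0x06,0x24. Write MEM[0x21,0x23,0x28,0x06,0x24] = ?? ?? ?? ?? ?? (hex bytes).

[0] 0x02->0x21 len=8 : 74 b0 c3 18 8e bf 46 ee
[1] 0x14->0x11 len=3 : 44 78 34
[2] 0x1c->0x00 len=5 : 26 0e f8 5c 11
[3] 0x05->0x0e len=3 : 18 8e bf
[4] 0x10->0x20 len=4 : bf 44 78 34
query mem[0x21]=0x44, mem[0x23]=0x34, mem[0x28]=0xee, mem[0x06]=0x8e, mem[0x24]=0x18

MEM[0x21,0x23,0x28,0x06,0x24] = 44 34 ee 8e 18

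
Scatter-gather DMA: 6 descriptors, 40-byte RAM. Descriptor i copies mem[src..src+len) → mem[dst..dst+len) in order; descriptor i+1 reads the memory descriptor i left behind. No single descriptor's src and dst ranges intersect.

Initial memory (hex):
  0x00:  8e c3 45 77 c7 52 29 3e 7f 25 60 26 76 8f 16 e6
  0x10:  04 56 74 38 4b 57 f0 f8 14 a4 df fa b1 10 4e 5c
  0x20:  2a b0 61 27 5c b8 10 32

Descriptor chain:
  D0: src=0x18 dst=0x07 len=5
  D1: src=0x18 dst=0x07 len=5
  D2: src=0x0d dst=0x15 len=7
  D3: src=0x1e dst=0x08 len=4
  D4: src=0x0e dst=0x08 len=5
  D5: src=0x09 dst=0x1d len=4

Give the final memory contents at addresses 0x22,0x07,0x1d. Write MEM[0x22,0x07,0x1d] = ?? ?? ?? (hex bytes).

MEM[0x22,0x07,0x1d] = 61 14 e6

D0: mem[0x07..0x0b] <- [14 a4 df fa b1]
D1: mem[0x07..0x0b] <- [14 a4 df fa b1]
D2: mem[0x15..0x1b] <- [8f 16 e6 04 56 74 38]
D3: mem[0x08..0x0b] <- [4e 5c 2a b0]
D4: mem[0x08..0x0c] <- [16 e6 04 56 74]
D5: mem[0x1d..0x20] <- [e6 04 56 74]
query mem[0x22]=0x61, mem[0x07]=0x14, mem[0x1d]=0xe6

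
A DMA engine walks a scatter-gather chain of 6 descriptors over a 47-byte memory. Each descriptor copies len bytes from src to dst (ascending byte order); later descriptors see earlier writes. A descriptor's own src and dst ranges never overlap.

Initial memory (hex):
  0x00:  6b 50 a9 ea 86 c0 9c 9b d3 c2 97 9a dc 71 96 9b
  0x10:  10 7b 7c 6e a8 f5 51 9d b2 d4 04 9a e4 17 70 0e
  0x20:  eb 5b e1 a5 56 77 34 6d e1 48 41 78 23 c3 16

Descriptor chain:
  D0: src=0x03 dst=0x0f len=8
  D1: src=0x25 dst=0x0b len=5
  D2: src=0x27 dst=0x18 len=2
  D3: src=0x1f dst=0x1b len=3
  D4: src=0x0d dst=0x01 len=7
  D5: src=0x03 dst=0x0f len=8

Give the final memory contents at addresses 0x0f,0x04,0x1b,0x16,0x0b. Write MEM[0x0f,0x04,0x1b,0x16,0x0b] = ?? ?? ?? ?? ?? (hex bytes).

MEM[0x0f,0x04,0x1b,0x16,0x0b] = 48 86 0e 97 77

[0] 0x03->0x0f len=8 : ea 86 c0 9c 9b d3 c2 97
[1] 0x25->0x0b len=5 : 77 34 6d e1 48
[2] 0x27->0x18 len=2 : 6d e1
[3] 0x1f->0x1b len=3 : 0e eb 5b
[4] 0x0d->0x01 len=7 : 6d e1 48 86 c0 9c 9b
[5] 0x03->0x0f len=8 : 48 86 c0 9c 9b d3 c2 97
query mem[0x0f]=0x48, mem[0x04]=0x86, mem[0x1b]=0x0e, mem[0x16]=0x97, mem[0x0b]=0x77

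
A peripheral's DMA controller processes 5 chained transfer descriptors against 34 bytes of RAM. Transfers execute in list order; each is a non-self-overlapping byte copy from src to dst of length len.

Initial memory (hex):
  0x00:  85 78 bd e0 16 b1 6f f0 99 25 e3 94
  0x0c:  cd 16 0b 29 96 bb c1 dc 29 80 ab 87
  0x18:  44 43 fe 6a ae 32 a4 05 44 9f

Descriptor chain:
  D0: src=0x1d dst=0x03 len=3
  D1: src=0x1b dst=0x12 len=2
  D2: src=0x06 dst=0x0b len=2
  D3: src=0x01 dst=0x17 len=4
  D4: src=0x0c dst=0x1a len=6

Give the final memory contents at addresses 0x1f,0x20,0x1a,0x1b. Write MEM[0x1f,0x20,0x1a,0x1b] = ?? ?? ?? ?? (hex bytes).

MEM[0x1f,0x20,0x1a,0x1b] = bb 44 f0 16

#0 dst[0x03+3] := {0x32,0xa4,0x05}
#1 dst[0x12+2] := {0x6a,0xae}
#2 dst[0x0b+2] := {0x6f,0xf0}
#3 dst[0x17+4] := {0x78,0xbd,0x32,0xa4}
#4 dst[0x1a+6] := {0xf0,0x16,0x0b,0x29,0x96,0xbb}
query mem[0x1f]=0xbb, mem[0x20]=0x44, mem[0x1a]=0xf0, mem[0x1b]=0x16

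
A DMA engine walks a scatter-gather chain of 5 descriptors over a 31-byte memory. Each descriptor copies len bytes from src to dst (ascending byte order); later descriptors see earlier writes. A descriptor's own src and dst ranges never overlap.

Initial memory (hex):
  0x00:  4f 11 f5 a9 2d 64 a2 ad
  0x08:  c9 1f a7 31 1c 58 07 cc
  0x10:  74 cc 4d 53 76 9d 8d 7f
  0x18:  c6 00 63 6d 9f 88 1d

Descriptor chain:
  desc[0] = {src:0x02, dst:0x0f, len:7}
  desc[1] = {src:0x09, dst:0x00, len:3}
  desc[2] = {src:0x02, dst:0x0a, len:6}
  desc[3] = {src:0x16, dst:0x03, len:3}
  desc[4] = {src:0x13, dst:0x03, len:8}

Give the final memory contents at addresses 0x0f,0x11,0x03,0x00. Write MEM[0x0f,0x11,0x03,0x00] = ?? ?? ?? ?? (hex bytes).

  after D0: wrote 7B at 0x0f = f5a92d64a2adc9
  after D1: wrote 3B at 0x00 = 1fa731
  after D2: wrote 6B at 0x0a = 31a92d64a2ad
  after D3: wrote 3B at 0x03 = 8d7fc6
  after D4: wrote 8B at 0x03 = a2adc98d7fc60063
query mem[0x0f]=0xad, mem[0x11]=0x2d, mem[0x03]=0xa2, mem[0x00]=0x1f

MEM[0x0f,0x11,0x03,0x00] = ad 2d a2 1f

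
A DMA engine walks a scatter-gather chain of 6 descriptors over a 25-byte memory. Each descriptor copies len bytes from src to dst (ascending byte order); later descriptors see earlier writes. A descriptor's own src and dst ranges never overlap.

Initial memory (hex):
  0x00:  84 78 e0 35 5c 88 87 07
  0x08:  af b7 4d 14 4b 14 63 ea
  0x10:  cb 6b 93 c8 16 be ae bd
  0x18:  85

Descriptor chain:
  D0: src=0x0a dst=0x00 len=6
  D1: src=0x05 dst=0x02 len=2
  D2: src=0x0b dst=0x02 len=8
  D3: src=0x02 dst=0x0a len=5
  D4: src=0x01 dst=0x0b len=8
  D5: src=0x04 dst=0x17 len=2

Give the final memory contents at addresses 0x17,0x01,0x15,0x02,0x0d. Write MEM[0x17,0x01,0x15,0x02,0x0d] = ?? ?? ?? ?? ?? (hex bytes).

MEM[0x17,0x01,0x15,0x02,0x0d] = 14 14 be 14 4b

[0] 0x0a->0x00 len=6 : 4d 14 4b 14 63 ea
[1] 0x05->0x02 len=2 : ea 87
[2] 0x0b->0x02 len=8 : 14 4b 14 63 ea cb 6b 93
[3] 0x02->0x0a len=5 : 14 4b 14 63 ea
[4] 0x01->0x0b len=8 : 14 14 4b 14 63 ea cb 6b
[5] 0x04->0x17 len=2 : 14 63
query mem[0x17]=0x14, mem[0x01]=0x14, mem[0x15]=0xbe, mem[0x02]=0x14, mem[0x0d]=0x4b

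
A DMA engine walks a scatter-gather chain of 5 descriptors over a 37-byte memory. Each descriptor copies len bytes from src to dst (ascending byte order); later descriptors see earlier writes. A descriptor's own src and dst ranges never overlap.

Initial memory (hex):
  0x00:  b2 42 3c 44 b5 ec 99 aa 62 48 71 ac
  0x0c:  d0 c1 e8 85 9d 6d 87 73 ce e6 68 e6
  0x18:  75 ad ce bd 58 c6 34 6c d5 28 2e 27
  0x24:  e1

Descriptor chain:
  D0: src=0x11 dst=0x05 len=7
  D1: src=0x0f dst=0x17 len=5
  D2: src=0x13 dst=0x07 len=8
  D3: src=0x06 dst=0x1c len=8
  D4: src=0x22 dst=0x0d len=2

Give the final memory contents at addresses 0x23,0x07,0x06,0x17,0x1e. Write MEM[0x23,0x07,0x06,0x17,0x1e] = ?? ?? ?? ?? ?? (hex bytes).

D0: mem[0x05..0x0b] <- [6d 87 73 ce e6 68 e6]
D1: mem[0x17..0x1b] <- [85 9d 6d 87 73]
D2: mem[0x07..0x0e] <- [73 ce e6 68 85 9d 6d 87]
D3: mem[0x1c..0x23] <- [87 73 ce e6 68 85 9d 6d]
D4: mem[0x0d..0x0e] <- [9d 6d]
query mem[0x23]=0x6d, mem[0x07]=0x73, mem[0x06]=0x87, mem[0x17]=0x85, mem[0x1e]=0xce

MEM[0x23,0x07,0x06,0x17,0x1e] = 6d 73 87 85 ce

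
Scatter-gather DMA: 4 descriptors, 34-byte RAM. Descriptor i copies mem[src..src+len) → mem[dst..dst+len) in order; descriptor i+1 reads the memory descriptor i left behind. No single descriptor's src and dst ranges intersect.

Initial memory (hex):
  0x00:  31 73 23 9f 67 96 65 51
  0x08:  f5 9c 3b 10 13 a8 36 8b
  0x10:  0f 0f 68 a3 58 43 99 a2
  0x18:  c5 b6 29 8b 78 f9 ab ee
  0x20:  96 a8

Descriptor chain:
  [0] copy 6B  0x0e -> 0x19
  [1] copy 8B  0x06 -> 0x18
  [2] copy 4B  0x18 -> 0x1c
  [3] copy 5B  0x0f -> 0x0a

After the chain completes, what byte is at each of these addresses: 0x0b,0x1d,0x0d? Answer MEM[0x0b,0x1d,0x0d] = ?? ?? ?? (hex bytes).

MEM[0x0b,0x1d,0x0d] = 0f 51 68

#0 dst[0x19+6] := {0x36,0x8b,0x0f,0x0f,0x68,0xa3}
#1 dst[0x18+8] := {0x65,0x51,0xf5,0x9c,0x3b,0x10,0x13,0xa8}
#2 dst[0x1c+4] := {0x65,0x51,0xf5,0x9c}
#3 dst[0x0a+5] := {0x8b,0x0f,0x0f,0x68,0xa3}
query mem[0x0b]=0x0f, mem[0x1d]=0x51, mem[0x0d]=0x68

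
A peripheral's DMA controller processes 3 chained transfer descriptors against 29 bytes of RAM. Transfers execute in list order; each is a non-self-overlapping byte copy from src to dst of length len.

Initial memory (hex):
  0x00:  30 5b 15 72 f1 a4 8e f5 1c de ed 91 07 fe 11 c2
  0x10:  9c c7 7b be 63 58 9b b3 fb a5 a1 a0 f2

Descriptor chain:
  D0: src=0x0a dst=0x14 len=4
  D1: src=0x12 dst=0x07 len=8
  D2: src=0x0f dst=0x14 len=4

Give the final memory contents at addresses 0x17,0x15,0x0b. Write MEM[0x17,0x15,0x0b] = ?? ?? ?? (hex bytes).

[0] 0x0a->0x14 len=4 : ed 91 07 fe
[1] 0x12->0x07 len=8 : 7b be ed 91 07 fe fb a5
[2] 0x0f->0x14 len=4 : c2 9c c7 7b
query mem[0x17]=0x7b, mem[0x15]=0x9c, mem[0x0b]=0x07

MEM[0x17,0x15,0x0b] = 7b 9c 07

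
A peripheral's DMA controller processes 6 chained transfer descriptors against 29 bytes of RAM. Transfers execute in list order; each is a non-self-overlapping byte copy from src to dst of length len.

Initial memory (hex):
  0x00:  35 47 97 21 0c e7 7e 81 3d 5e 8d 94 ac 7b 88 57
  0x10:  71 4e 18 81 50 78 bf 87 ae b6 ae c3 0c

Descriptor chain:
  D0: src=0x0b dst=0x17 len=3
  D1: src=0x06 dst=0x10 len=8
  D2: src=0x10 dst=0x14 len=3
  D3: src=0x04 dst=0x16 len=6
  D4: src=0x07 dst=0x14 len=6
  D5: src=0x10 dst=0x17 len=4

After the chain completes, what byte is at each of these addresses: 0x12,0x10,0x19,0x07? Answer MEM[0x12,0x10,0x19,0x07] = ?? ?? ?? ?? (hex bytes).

MEM[0x12,0x10,0x19,0x07] = 3d 7e 3d 81

  after D0: wrote 3B at 0x17 = 94ac7b
  after D1: wrote 8B at 0x10 = 7e813d5e8d94ac7b
  after D2: wrote 3B at 0x14 = 7e813d
  after D3: wrote 6B at 0x16 = 0ce77e813d5e
  after D4: wrote 6B at 0x14 = 813d5e8d94ac
  after D5: wrote 4B at 0x17 = 7e813d5e
query mem[0x12]=0x3d, mem[0x10]=0x7e, mem[0x19]=0x3d, mem[0x07]=0x81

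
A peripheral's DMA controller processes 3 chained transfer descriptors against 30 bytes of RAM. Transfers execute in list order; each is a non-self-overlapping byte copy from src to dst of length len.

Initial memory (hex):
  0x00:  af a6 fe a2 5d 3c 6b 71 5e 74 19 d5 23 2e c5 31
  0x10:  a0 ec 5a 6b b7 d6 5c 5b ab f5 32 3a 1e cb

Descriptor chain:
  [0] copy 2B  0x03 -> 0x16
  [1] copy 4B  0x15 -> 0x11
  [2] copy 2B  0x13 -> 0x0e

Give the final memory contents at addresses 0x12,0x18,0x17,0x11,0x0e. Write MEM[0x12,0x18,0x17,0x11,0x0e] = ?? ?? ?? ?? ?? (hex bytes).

[0] 0x03->0x16 len=2 : a2 5d
[1] 0x15->0x11 len=4 : d6 a2 5d ab
[2] 0x13->0x0e len=2 : 5d ab
query mem[0x12]=0xa2, mem[0x18]=0xab, mem[0x17]=0x5d, mem[0x11]=0xd6, mem[0x0e]=0x5d

MEM[0x12,0x18,0x17,0x11,0x0e] = a2 ab 5d d6 5d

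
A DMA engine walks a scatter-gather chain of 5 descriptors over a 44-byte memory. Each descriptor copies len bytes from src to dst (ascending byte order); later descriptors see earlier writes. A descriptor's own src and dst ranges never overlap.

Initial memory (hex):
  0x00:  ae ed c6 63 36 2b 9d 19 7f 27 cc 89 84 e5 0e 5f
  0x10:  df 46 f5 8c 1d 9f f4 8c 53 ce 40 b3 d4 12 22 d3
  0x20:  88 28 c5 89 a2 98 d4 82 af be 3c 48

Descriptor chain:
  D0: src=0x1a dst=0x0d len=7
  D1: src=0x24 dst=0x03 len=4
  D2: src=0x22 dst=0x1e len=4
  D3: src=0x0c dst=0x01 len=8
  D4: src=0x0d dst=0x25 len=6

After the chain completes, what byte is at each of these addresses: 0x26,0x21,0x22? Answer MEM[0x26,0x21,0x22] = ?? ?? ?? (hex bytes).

[0] 0x1a->0x0d len=7 : 40 b3 d4 12 22 d3 88
[1] 0x24->0x03 len=4 : a2 98 d4 82
[2] 0x22->0x1e len=4 : c5 89 a2 98
[3] 0x0c->0x01 len=8 : 84 40 b3 d4 12 22 d3 88
[4] 0x0d->0x25 len=6 : 40 b3 d4 12 22 d3
query mem[0x26]=0xb3, mem[0x21]=0x98, mem[0x22]=0xc5

MEM[0x26,0x21,0x22] = b3 98 c5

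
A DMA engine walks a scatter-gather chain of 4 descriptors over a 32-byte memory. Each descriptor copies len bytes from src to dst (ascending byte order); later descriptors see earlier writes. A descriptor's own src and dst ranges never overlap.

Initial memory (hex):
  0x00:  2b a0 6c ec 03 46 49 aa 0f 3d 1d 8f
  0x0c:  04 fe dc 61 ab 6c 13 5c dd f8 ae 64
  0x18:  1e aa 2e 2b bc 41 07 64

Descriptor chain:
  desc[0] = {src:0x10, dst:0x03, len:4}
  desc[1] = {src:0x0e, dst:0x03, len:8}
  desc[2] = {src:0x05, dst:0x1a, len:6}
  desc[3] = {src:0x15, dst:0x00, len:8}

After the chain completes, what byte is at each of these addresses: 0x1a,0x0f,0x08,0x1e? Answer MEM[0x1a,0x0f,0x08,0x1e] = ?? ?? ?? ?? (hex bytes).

MEM[0x1a,0x0f,0x08,0x1e] = ab 61 5c dd

#0 dst[0x03+4] := {0xab,0x6c,0x13,0x5c}
#1 dst[0x03+8] := {0xdc,0x61,0xab,0x6c,0x13,0x5c,0xdd,0xf8}
#2 dst[0x1a+6] := {0xab,0x6c,0x13,0x5c,0xdd,0xf8}
#3 dst[0x00+8] := {0xf8,0xae,0x64,0x1e,0xaa,0xab,0x6c,0x13}
query mem[0x1a]=0xab, mem[0x0f]=0x61, mem[0x08]=0x5c, mem[0x1e]=0xdd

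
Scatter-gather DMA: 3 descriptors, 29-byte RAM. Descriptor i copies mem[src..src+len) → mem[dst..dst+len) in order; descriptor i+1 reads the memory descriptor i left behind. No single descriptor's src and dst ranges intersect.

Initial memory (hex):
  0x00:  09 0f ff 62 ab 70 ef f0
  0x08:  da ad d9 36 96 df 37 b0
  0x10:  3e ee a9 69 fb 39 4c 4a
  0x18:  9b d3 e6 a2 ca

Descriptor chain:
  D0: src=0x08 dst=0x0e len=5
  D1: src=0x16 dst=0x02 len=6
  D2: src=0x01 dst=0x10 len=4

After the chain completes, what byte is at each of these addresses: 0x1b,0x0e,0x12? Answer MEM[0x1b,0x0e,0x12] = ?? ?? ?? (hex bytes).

[0] 0x08->0x0e len=5 : da ad d9 36 96
[1] 0x16->0x02 len=6 : 4c 4a 9b d3 e6 a2
[2] 0x01->0x10 len=4 : 0f 4c 4a 9b
query mem[0x1b]=0xa2, mem[0x0e]=0xda, mem[0x12]=0x4a

MEM[0x1b,0x0e,0x12] = a2 da 4a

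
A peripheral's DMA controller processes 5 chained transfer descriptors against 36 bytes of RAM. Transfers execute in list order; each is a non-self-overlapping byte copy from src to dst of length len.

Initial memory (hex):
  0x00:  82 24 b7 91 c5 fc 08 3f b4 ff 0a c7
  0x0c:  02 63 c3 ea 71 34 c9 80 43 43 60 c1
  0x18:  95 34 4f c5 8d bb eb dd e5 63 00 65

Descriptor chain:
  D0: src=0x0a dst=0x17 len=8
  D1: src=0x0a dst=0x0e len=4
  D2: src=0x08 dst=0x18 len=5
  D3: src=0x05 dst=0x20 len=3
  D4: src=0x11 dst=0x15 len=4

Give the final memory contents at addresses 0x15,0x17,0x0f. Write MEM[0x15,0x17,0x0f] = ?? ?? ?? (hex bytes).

MEM[0x15,0x17,0x0f] = 63 80 c7

[0] 0x0a->0x17 len=8 : 0a c7 02 63 c3 ea 71 34
[1] 0x0a->0x0e len=4 : 0a c7 02 63
[2] 0x08->0x18 len=5 : b4 ff 0a c7 02
[3] 0x05->0x20 len=3 : fc 08 3f
[4] 0x11->0x15 len=4 : 63 c9 80 43
query mem[0x15]=0x63, mem[0x17]=0x80, mem[0x0f]=0xc7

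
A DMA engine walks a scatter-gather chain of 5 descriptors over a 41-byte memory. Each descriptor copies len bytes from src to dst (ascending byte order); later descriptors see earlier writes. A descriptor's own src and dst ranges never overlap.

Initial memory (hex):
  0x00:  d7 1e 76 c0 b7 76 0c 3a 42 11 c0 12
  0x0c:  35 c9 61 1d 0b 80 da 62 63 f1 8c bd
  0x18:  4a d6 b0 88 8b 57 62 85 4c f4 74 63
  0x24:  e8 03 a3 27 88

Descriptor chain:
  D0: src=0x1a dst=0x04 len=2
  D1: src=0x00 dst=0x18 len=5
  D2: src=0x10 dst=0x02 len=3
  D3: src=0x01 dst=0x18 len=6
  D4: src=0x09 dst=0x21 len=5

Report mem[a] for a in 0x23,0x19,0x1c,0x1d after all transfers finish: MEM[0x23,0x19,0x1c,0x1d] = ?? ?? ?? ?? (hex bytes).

MEM[0x23,0x19,0x1c,0x1d] = 12 0b 88 0c

[0] 0x1a->0x04 len=2 : b0 88
[1] 0x00->0x18 len=5 : d7 1e 76 c0 b0
[2] 0x10->0x02 len=3 : 0b 80 da
[3] 0x01->0x18 len=6 : 1e 0b 80 da 88 0c
[4] 0x09->0x21 len=5 : 11 c0 12 35 c9
query mem[0x23]=0x12, mem[0x19]=0x0b, mem[0x1c]=0x88, mem[0x1d]=0x0c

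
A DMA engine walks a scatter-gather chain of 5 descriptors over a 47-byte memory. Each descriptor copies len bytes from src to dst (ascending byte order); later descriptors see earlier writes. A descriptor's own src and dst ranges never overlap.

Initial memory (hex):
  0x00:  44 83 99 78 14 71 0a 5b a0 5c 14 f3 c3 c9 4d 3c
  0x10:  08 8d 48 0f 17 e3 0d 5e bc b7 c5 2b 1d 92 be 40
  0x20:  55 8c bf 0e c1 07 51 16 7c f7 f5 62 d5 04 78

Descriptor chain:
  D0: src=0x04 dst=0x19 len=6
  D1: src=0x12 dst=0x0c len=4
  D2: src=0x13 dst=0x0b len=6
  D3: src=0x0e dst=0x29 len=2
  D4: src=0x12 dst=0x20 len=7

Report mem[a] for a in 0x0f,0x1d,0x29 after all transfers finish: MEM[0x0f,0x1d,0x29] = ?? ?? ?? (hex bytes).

MEM[0x0f,0x1d,0x29] = 5e a0 0d

  after D0: wrote 6B at 0x19 = 14710a5ba05c
  after D1: wrote 4B at 0x0c = 480f17e3
  after D2: wrote 6B at 0x0b = 0f17e30d5ebc
  after D3: wrote 2B at 0x29 = 0d5e
  after D4: wrote 7B at 0x20 = 480f17e30d5ebc
query mem[0x0f]=0x5e, mem[0x1d]=0xa0, mem[0x29]=0x0d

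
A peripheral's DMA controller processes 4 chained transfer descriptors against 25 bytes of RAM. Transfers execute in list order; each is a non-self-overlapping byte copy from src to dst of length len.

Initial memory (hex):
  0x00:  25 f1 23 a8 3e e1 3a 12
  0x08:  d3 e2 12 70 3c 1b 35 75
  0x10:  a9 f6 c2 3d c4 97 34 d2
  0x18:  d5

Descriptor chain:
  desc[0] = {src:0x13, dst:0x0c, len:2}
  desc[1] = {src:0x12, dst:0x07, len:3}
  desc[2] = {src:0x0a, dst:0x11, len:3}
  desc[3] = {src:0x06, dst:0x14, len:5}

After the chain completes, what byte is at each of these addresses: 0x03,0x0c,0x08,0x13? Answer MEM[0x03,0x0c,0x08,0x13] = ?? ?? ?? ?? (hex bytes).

MEM[0x03,0x0c,0x08,0x13] = a8 3d 3d 3d

  after D0: wrote 2B at 0x0c = 3dc4
  after D1: wrote 3B at 0x07 = c23dc4
  after D2: wrote 3B at 0x11 = 12703d
  after D3: wrote 5B at 0x14 = 3ac23dc412
query mem[0x03]=0xa8, mem[0x0c]=0x3d, mem[0x08]=0x3d, mem[0x13]=0x3d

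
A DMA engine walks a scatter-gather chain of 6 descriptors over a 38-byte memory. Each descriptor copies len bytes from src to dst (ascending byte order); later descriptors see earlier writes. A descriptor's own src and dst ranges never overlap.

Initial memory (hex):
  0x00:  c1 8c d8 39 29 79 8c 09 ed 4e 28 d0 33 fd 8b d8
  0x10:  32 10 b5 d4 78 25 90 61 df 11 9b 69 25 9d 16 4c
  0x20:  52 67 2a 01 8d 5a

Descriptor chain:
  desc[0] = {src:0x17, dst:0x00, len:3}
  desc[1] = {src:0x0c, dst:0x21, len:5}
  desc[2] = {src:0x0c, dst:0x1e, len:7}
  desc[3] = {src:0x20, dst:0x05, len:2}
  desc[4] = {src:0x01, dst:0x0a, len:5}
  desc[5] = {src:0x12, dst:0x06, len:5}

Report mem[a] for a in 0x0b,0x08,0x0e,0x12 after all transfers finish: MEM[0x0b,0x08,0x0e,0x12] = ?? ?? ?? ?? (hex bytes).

MEM[0x0b,0x08,0x0e,0x12] = 11 78 8b b5

  after D0: wrote 3B at 0x00 = 61df11
  after D1: wrote 5B at 0x21 = 33fd8bd832
  after D2: wrote 7B at 0x1e = 33fd8bd83210b5
  after D3: wrote 2B at 0x05 = 8bd8
  after D4: wrote 5B at 0x0a = df1139298b
  after D5: wrote 5B at 0x06 = b5d4782590
query mem[0x0b]=0x11, mem[0x08]=0x78, mem[0x0e]=0x8b, mem[0x12]=0xb5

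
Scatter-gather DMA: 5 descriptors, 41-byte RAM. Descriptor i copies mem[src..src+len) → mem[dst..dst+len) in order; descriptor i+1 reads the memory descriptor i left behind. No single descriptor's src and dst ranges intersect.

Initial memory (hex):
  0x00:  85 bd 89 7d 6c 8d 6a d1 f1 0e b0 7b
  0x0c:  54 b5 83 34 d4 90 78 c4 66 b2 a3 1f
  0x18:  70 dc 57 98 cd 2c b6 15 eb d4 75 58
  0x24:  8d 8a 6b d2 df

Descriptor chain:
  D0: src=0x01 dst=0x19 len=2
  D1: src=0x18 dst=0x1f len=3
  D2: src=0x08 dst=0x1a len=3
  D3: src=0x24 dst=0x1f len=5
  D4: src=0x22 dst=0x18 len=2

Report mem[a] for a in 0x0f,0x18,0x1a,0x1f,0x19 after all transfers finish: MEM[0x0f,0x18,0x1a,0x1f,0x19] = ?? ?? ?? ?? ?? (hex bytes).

MEM[0x0f,0x18,0x1a,0x1f,0x19] = 34 d2 f1 8d df

D0: mem[0x19..0x1a] <- [bd 89]
D1: mem[0x1f..0x21] <- [70 bd 89]
D2: mem[0x1a..0x1c] <- [f1 0e b0]
D3: mem[0x1f..0x23] <- [8d 8a 6b d2 df]
D4: mem[0x18..0x19] <- [d2 df]
query mem[0x0f]=0x34, mem[0x18]=0xd2, mem[0x1a]=0xf1, mem[0x1f]=0x8d, mem[0x19]=0xdf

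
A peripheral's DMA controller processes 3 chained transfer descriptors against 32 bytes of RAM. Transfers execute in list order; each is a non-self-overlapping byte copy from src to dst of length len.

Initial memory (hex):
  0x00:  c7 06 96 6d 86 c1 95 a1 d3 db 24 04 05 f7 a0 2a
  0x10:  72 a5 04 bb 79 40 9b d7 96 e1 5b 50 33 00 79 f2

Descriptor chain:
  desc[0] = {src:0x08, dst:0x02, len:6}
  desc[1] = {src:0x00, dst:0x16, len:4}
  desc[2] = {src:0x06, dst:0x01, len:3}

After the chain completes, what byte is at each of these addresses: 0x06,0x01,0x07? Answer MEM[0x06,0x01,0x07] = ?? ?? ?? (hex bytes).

#0 dst[0x02+6] := {0xd3,0xdb,0x24,0x04,0x05,0xf7}
#1 dst[0x16+4] := {0xc7,0x06,0xd3,0xdb}
#2 dst[0x01+3] := {0x05,0xf7,0xd3}
query mem[0x06]=0x05, mem[0x01]=0x05, mem[0x07]=0xf7

MEM[0x06,0x01,0x07] = 05 05 f7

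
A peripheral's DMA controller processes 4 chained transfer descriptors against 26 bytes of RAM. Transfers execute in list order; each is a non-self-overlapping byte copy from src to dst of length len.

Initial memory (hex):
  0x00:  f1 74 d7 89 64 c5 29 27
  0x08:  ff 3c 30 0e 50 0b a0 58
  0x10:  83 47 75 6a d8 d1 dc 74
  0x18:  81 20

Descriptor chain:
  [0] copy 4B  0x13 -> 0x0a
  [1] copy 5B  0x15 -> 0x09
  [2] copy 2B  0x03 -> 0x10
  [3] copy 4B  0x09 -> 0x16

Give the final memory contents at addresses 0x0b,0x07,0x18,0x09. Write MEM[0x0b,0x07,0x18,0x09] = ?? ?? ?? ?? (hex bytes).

MEM[0x0b,0x07,0x18,0x09] = 74 27 74 d1

D0: mem[0x0a..0x0d] <- [6a d8 d1 dc]
D1: mem[0x09..0x0d] <- [d1 dc 74 81 20]
D2: mem[0x10..0x11] <- [89 64]
D3: mem[0x16..0x19] <- [d1 dc 74 81]
query mem[0x0b]=0x74, mem[0x07]=0x27, mem[0x18]=0x74, mem[0x09]=0xd1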